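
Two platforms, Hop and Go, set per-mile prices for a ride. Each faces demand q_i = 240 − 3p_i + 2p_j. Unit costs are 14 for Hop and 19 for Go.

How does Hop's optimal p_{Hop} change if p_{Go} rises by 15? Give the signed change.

Hop's profit: π = (p_{Hop} − 14)(240 − 3p_{Hop} + 2p_{Go}).
∂π/∂p_{Hop} = 282 − 6p_{Hop} + 2p_{Go} = 0 ⇒ p_{Hop} = 47 + (1/3)p_{Go}.
The reaction-function slope is 1/3, so a 15-unit rise in p_{Go} moves p_{Hop} by 1/3 × 15 = 5. Hop's best response rises — the actions are strategic complements.

5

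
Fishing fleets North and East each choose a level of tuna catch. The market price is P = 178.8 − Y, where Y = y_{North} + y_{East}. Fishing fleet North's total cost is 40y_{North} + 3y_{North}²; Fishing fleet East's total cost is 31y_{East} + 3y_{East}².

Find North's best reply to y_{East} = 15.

Fishing fleet North's profit: π = y_{North}(178.8 − (y_{North} + y_{East})) − 40y_{North} − 3y_{North}².
∂π/∂y_{North} = 138.8 − 8y_{North} − y_{East} = 0, so y_{North} = 17.35 − 0.125y_{East}.
At y_{East} = 15: y_{North} = 17.35 − 0.125·15 = 15.475.

15.475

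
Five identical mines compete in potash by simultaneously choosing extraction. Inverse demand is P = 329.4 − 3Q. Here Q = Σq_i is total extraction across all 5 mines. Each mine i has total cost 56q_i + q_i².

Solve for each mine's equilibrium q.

A representative mine's profit is π_i = q_i(329.4 − 3Q) − 56q_i − q_i², with Q = q_i + Σ_{j≠i} q_j.
First-order condition: 273.4 − 8q_i − 3Σ_{j≠i} q_j = 0.
In a symmetric equilibrium every mine chooses the same q, so Σ_{j≠i} q_j = 4q. The condition becomes 273.4 − 20q = 0, giving q = 273.4/20 = 13.67.

13.67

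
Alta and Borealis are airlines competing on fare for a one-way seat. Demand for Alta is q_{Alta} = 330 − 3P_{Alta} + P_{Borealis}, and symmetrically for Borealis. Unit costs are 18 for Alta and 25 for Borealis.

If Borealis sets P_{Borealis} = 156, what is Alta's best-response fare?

Alta's profit: π = (P_{Alta} − 18)(330 − 3P_{Alta} + P_{Borealis}).
∂π/∂P_{Alta} = 384 − 6P_{Alta} + P_{Borealis} = 0 ⇒ P_{Alta} = 64 + (1/6)P_{Borealis}.
At P_{Borealis} = 156: P_{Alta} = 64 + (1/6)·156 = 90.

90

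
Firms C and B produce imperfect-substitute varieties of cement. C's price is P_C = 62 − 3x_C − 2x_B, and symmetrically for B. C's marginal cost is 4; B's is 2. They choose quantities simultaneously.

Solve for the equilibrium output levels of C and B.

Firm C's profit: π = x_C(62 − 3x_C − 2x_B) − 4x_C.
∂π/∂x_C = 58 − 6x_C − 2x_B = 0 ⇒ x_C = 29/3 − (1/3)x_B.
Similarly x_B = 10 − (1/3)x_C.
Substituting the second reaction function into the first: x_C = 29/3 − (1/3)(10 − (1/3)x_C), which gives (8/9)x_C = 19/3 ⇒ x_C = 7.125.
Then x_B = 10 − (1/3)·7.125 = 7.625.

7.125, 7.625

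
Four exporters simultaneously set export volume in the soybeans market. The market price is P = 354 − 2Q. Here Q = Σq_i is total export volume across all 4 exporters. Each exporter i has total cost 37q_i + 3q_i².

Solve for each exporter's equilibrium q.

19.8125

A representative exporter's profit is π_i = q_i(354 − 2Q) − 37q_i − 3q_i², with Q = q_i + Σ_{j≠i} q_j.
First-order condition: 317 − 10q_i − 2Σ_{j≠i} q_j = 0.
Imposing symmetry (q_j = q for all j) turns Σ_{j≠i} q_j into 3q, so 317 = 16q and q = 19.8125.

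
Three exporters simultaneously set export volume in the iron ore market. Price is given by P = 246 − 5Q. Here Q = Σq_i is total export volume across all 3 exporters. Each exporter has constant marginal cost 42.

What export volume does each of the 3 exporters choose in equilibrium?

10.2

A representative exporter's profit is π_i = q_i(246 − 5Q) − 42q_i, with Q = q_i + Σ_{j≠i} q_j.
First-order condition: 204 − 10q_i − 5Σ_{j≠i} q_j = 0.
Imposing symmetry (q_j = q for all j) turns Σ_{j≠i} q_j into 2q, so 204 = 20q and q = 10.2.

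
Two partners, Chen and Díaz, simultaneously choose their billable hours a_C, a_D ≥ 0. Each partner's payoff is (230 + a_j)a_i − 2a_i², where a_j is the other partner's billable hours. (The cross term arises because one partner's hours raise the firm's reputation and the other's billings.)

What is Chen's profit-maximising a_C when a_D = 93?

80.75

Chen's payoff is (230 + a_D)a_C − 2a_C².
∂π/∂a_C = 230 + a_D − 4a_C = 0, so a_C = 57.5 + 0.25a_D.
At a_D = 93: a_C = 57.5 + 0.25·93 = 80.75.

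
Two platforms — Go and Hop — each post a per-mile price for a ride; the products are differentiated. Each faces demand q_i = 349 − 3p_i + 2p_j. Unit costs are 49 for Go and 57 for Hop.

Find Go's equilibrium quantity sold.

Go's profit: π = (p_{Go} − 49)(349 − 3p_{Go} + 2p_{Hop}).
∂π/∂p_{Go} = 496 − 6p_{Go} + 2p_{Hop} = 0 ⇒ p_{Go} = 248/3 + (1/3)p_{Hop}.
Similarly p_{Hop} = 260/3 + (1/3)p_{Go}.
Solving the two reaction functions simultaneously: (1 − (1/3)(1/3))p_{Go} = 248/3 + (1/3)·(260/3), so (8/9)p_{Go} = 1004/9 and p_{Go} = 125.5.
Then p_{Hop} = 260/3 + (1/3)·125.5 = 128.5.
q_{Go} = 349 − 3·125.5 + 2·128.5 = 229.5.

229.5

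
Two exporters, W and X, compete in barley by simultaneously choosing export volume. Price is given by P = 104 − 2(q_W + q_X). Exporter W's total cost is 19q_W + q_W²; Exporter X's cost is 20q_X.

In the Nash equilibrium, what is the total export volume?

25.3

Exporter W's profit: π = q_W(104 − 2(q_W + q_X)) − 19q_W − q_W².
∂π/∂q_W = 85 − 6q_W − 2q_X = 0, so q_W = 85/6 − (1/3)q_X.
For X: ∂π/∂q_X = 84 − 4q_X − 2q_W = 0 ⇒ q_X = 21 − 0.5q_W.
Substituting the second reaction function into the first: q_W = 85/6 − (1/3)(21 − 0.5q_W), which gives (5/6)q_W = 43/6 ⇒ q_W = 8.6.
Then q_X = 21 − 0.5·8.6 = 16.7.
Total export volume: 8.6 + 16.7 = 25.3.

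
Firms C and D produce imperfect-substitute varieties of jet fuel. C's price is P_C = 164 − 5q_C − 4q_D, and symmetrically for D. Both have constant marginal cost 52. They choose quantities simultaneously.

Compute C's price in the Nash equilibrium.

Firm C's profit: π = q_C(164 − 5q_C − 4q_D) − 52q_C.
∂π/∂q_C = 112 − 10q_C − 4q_D = 0 ⇒ q_C = 11.2 − 0.4q_D.
Setting q_C = q_D in the reaction function: q_C = 11.2 − 0.4q_C, so q_C = 11.2 / 1.4 = 8.
P_C = 164 − 5·8 − 4·8 = 92.

92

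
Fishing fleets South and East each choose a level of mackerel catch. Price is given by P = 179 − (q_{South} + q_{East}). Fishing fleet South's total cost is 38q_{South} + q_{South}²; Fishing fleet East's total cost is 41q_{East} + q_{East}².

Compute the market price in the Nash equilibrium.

Fishing fleet South's profit: π = q_{South}(179 − (q_{South} + q_{East})) − 38q_{South} − q_{South}².
∂π/∂q_{South} = 141 − 4q_{South} − q_{East} = 0, so q_{South} = 35.25 − 0.25q_{East}.
By the same steps for East: q_{East} = 34.5 − 0.25q_{South}.
Plugging q_{East} into South's best response: q_{South} = 35.25 − 0.25(34.5 − 0.25q_{South}) ⇒ 0.9375q_{South} = 26.625, so q_{South} = 28.4.
Then q_{East} = 34.5 − 0.25·28.4 = 27.4.
Equilibrium price: P = 179 − 55.8 = 123.2.

123.2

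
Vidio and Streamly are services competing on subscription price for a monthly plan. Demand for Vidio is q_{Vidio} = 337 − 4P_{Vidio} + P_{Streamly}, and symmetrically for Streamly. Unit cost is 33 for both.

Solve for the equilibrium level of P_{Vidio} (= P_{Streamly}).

Vidio's profit: π = (P_{Vidio} − 33)(337 − 4P_{Vidio} + P_{Streamly}).
∂π/∂P_{Vidio} = 469 − 8P_{Vidio} + P_{Streamly} = 0 ⇒ P_{Vidio} = 58.625 + 0.125P_{Streamly}.
By symmetry P_{Streamly} = P_{Vidio}; substituting into the reaction function, 0.875P_{Vidio} = 58.625 and P_{Vidio} = 67.

67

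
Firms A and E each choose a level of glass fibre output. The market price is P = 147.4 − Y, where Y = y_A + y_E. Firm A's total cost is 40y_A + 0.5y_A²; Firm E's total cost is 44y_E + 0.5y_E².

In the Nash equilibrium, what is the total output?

52.7

Firm A's profit: π = y_A(147.4 − (y_A + y_E)) − 40y_A − 0.5y_A².
∂π/∂y_A = 107.4 − 3y_A − y_E = 0, so y_A = 35.8 − (1/3)y_E.
By the same steps for E: y_E = 517/15 − (1/3)y_A.
Plugging y_E into A's best response: y_A = 35.8 − (1/3)(517/15 − (1/3)y_A) ⇒ (8/9)y_A = 1094/45, so y_A = 27.35.
Then y_E = 517/15 − (1/3)·27.35 = 25.35.
Total output: 27.35 + 25.35 = 52.7.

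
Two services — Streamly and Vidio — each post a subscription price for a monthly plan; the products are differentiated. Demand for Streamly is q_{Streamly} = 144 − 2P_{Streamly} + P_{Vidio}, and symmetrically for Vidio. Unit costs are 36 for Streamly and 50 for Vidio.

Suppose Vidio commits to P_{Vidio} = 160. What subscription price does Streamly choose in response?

Streamly's profit: π = (P_{Streamly} − 36)(144 − 2P_{Streamly} + P_{Vidio}).
∂π/∂P_{Streamly} = 216 − 4P_{Streamly} + P_{Vidio} = 0 ⇒ P_{Streamly} = 54 + 0.25P_{Vidio}.
At P_{Vidio} = 160: P_{Streamly} = 54 + 0.25·160 = 94.

94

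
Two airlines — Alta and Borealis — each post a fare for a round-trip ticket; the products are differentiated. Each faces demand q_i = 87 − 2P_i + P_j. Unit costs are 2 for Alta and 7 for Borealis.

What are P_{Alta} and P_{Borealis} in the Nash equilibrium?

31, 33

Alta's profit: π = (P_{Alta} − 2)(87 − 2P_{Alta} + P_{Borealis}).
∂π/∂P_{Alta} = 91 − 4P_{Alta} + P_{Borealis} = 0 ⇒ P_{Alta} = 22.75 + 0.25P_{Borealis}.
Similarly P_{Borealis} = 25.25 + 0.25P_{Alta}.
Substituting the second reaction function into the first: P_{Alta} = 22.75 + 0.25(25.25 + 0.25P_{Alta}), which gives 0.9375P_{Alta} = 29.0625 ⇒ P_{Alta} = 31.
Then P_{Borealis} = 25.25 + 0.25·31 = 33.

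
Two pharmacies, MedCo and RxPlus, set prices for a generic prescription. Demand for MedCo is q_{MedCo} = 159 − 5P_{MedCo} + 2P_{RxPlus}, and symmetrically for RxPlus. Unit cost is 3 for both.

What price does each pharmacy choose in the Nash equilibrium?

21.75

MedCo's profit: π = (P_{MedCo} − 3)(159 − 5P_{MedCo} + 2P_{RxPlus}).
∂π/∂P_{MedCo} = 174 − 10P_{MedCo} + 2P_{RxPlus} = 0 ⇒ P_{MedCo} = 17.4 + 0.2P_{RxPlus}.
Setting P_{MedCo} = P_{RxPlus} in the reaction function: P_{MedCo} = 17.4 + 0.2P_{MedCo}, so P_{MedCo} = 17.4 / 0.8 = 21.75.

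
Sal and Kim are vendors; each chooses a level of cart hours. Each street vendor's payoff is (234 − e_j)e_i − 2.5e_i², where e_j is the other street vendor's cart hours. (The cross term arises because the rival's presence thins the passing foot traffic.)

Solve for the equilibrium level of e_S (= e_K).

39

Sal's payoff is (234 − e_K)e_S − 2.5e_S².
∂π/∂e_S = 234 − e_K − 5e_S = 0, so e_S = 46.8 − 0.2e_K.
Setting e_S = e_K in the reaction function: e_S = 46.8 − 0.2e_S, so e_S = 46.8 / 1.2 = 39.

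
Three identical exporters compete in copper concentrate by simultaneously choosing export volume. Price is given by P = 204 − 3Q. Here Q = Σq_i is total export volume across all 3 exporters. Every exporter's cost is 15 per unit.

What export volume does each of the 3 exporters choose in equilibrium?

A representative exporter's profit is π_i = q_i(204 − 3Q) − 15q_i, with Q = q_i + Σ_{j≠i} q_j.
First-order condition: 189 − 6q_i − 3Σ_{j≠i} q_j = 0.
In a symmetric equilibrium every exporter chooses the same q, so Σ_{j≠i} q_j = 2q. The condition becomes 189 − 12q = 0, giving q = 189/12 = 15.75.

15.75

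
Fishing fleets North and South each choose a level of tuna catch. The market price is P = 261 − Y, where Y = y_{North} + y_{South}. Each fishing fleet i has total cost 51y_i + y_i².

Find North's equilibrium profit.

Fishing fleet North's profit: π = y_{North}(261 − (y_{North} + y_{South})) − 51y_{North} − y_{North}².
∂π/∂y_{North} = 210 − 4y_{North} − y_{South} = 0, so y_{North} = 52.5 − 0.25y_{South}.
Setting y_{North} = y_{South} in the reaction function: y_{North} = 52.5 − 0.25y_{North}, so y_{North} = 52.5 / 1.25 = 42.
Price P = 261 − 84 = 177.
North's profit: (177 − 51)·42 − (42)² = 3528.

3528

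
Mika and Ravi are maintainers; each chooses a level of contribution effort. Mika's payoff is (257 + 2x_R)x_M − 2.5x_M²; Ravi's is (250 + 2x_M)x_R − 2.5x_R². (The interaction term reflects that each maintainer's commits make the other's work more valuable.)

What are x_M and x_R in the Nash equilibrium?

Expanding Mika's payoff: 257x_M + 2x_Rx_M − 2.5x_M².
∂π/∂x_M = 257 + 2x_R − 5x_M = 0, so x_M = 51.4 + 0.4x_R.
Likewise for Ravi: x_R = 50 + 0.4x_M.
Plugging x_R into Mika's best response: x_M = 51.4 + 0.4(50 + 0.4x_M) ⇒ 0.84x_M = 71.4, so x_M = 85.
Then x_R = 50 + 0.4·85 = 84.

85, 84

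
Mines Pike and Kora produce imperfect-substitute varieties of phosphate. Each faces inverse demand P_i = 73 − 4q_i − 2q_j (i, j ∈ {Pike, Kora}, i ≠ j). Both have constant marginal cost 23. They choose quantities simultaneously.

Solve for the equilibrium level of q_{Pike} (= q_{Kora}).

5

Mine Pike's profit: π = q_{Pike}(73 − 4q_{Pike} − 2q_{Kora}) − 23q_{Pike}.
∂π/∂q_{Pike} = 50 − 8q_{Pike} − 2q_{Kora} = 0 ⇒ q_{Pike} = 6.25 − 0.25q_{Kora}.
Setting q_{Pike} = q_{Kora} in the reaction function: q_{Pike} = 6.25 − 0.25q_{Pike}, so q_{Pike} = 6.25 / 1.25 = 5.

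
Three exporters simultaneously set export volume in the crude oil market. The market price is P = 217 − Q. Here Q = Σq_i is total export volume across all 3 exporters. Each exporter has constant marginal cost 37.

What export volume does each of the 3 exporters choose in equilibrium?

A representative exporter's profit is π_i = q_i(217 − Q) − 37q_i, with Q = q_i + Σ_{j≠i} q_j.
First-order condition: 180 − 2q_i − Σ_{j≠i} q_j = 0.
Imposing symmetry (q_j = q for all j) turns Σ_{j≠i} q_j into 2q, so 180 = 4q and q = 45.

45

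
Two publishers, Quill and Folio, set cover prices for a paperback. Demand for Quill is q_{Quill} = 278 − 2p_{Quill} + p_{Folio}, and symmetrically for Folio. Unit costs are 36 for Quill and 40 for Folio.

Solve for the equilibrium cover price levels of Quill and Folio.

117.2, 118.8

Quill's profit: π = (p_{Quill} − 36)(278 − 2p_{Quill} + p_{Folio}).
∂π/∂p_{Quill} = 350 − 4p_{Quill} + p_{Folio} = 0 ⇒ p_{Quill} = 87.5 + 0.25p_{Folio}.
Similarly p_{Folio} = 89.5 + 0.25p_{Quill}.
Plugging p_{Folio} into Quill's best response: p_{Quill} = 87.5 + 0.25(89.5 + 0.25p_{Quill}) ⇒ 0.9375p_{Quill} = 109.875, so p_{Quill} = 117.2.
Then p_{Folio} = 89.5 + 0.25·117.2 = 118.8.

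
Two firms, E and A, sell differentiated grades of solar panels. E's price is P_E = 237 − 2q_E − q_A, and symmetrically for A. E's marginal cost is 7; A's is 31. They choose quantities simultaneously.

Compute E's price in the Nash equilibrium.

Firm E's profit: π = q_E(237 − 2q_E − q_A) − 7q_E.
∂π/∂q_E = 230 − 4q_E − q_A = 0 ⇒ q_E = 57.5 − 0.25q_A.
Similarly q_A = 51.5 − 0.25q_E.
Solving the two reaction functions simultaneously: (1 − (−0.25)(−0.25))q_E = 57.5 − 0.25·51.5, so 0.9375q_E = 44.625 and q_E = 47.6.
Then q_A = 51.5 − 0.25·47.6 = 39.6.
P_E = 237 − 2·47.6 − 39.6 = 102.2.

102.2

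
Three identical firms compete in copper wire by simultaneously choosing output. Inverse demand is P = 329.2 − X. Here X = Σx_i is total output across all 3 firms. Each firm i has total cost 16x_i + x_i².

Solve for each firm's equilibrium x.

52.2

A representative firm's profit is π_i = x_i(329.2 − X) − 16x_i − x_i², with X = x_i + Σ_{j≠i} x_j.
First-order condition: 313.2 − 4x_i − Σ_{j≠i} x_j = 0.
With identical firms, set every x_j = x: then 313.2 − 4x − 2x = 0, i.e. x = 313.2/6 = 52.2.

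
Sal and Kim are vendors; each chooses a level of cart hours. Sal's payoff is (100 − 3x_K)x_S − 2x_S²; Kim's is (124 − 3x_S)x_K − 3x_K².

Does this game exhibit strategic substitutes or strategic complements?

Expanding Sal's payoff: 100x_S − 3x_Kx_S − 2x_S².
∂π/∂x_S = 100 − 3x_K − 4x_S = 0, so x_S = 25 − 0.75x_K.
The best-response slope dx_S/dx_K = −0.75 < 0: the reaction function is downward-sloping, so the choices are strategic substitutes.

strategic substitutes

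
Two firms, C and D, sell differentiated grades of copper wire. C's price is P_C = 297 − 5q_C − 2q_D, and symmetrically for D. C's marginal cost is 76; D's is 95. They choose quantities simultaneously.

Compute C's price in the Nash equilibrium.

Firm C's profit: π = q_C(297 − 5q_C − 2q_D) − 76q_C.
∂π/∂q_C = 221 − 10q_C − 2q_D = 0 ⇒ q_C = 22.1 − 0.2q_D.
Similarly q_D = 20.2 − 0.2q_C.
Plugging q_D into C's best response: q_C = 22.1 − 0.2(20.2 − 0.2q_C) ⇒ 0.96q_C = 18.06, so q_C = 18.8125.
Then q_D = 20.2 − 0.2·18.8125 = 16.4375.
P_C = 297 − 5·18.8125 − 2·16.4375 = 170.0625.

170.0625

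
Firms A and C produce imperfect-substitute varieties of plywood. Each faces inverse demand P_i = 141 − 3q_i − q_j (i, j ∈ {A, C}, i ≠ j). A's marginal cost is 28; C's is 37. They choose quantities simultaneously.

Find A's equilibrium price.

77.2

Firm A's profit: π = q_A(141 − 3q_A − q_C) − 28q_A.
∂π/∂q_A = 113 − 6q_A − q_C = 0 ⇒ q_A = 113/6 − (1/6)q_C.
Similarly q_C = 52/3 − (1/6)q_A.
Substituting the second reaction function into the first: q_A = 113/6 − (1/6)(52/3 − (1/6)q_A), which gives (35/36)q_A = 287/18 ⇒ q_A = 16.4.
Then q_C = 52/3 − (1/6)·16.4 = 14.6.
P_A = 141 − 3·16.4 − 14.6 = 77.2.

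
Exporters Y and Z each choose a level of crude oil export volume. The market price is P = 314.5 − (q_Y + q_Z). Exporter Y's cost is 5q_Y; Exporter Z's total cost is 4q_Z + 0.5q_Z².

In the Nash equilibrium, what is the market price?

Exporter Y's profit: π = q_Y(314.5 − (q_Y + q_Z)) − 5q_Y.
∂π/∂q_Y = 309.5 − 2q_Y − q_Z = 0, so q_Y = 154.75 − 0.5q_Z.
For Z: ∂π/∂q_Z = 310.5 − 3q_Z − q_Y = 0 ⇒ q_Z = 103.5 − (1/3)q_Y.
Substituting the second reaction function into the first: q_Y = 154.75 − 0.5(103.5 − (1/3)q_Y), which gives (5/6)q_Y = 103 ⇒ q_Y = 123.6.
Then q_Z = 103.5 − (1/3)·123.6 = 62.3.
Equilibrium price: P = 314.5 − 185.9 = 128.6.

128.6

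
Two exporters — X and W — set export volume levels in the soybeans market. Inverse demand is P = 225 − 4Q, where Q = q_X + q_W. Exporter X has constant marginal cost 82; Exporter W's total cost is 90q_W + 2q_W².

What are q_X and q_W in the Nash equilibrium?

14.7, 6.35

Exporter X's profit: π = q_X(225 − 4(q_X + q_W)) − 82q_X.
∂π/∂q_X = 143 − 8q_X − 4q_W = 0, so q_X = 17.875 − 0.5q_W.
For W: ∂π/∂q_W = 135 − 12q_W − 4q_X = 0 ⇒ q_W = 11.25 − (1/3)q_X.
Solving the two reaction functions simultaneously: (1 − (−0.5)(−1/3))q_X = 17.875 − 0.5·11.25, so (5/6)q_X = 12.25 and q_X = 14.7.
Then q_W = 11.25 − (1/3)·14.7 = 6.35.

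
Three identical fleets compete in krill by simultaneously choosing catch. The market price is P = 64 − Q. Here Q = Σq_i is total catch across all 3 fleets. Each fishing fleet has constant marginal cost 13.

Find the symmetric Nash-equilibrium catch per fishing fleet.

A representative fishing fleet's profit is π_i = q_i(64 − Q) − 13q_i, with Q = q_i + Σ_{j≠i} q_j.
First-order condition: 51 − 2q_i − Σ_{j≠i} q_j = 0.
Imposing symmetry (q_j = q for all j) turns Σ_{j≠i} q_j into 2q, so 51 = 4q and q = 12.75.

12.75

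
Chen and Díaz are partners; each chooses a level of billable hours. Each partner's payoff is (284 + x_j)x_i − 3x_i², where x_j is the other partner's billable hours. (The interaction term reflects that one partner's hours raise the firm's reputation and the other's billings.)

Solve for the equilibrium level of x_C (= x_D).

56.8

Chen's payoff is (284 + x_D)x_C − 3x_C².
∂π/∂x_C = 284 + x_D − 6x_C = 0, so x_C = 142/3 + (1/6)x_D.
By symmetry x_D = x_C; substituting into the reaction function, (5/6)x_C = 142/3 and x_C = 56.8.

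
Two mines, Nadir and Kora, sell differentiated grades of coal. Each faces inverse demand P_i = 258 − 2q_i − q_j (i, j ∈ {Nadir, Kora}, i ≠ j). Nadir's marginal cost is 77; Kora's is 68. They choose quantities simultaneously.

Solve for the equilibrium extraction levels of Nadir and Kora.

35.6, 38.6

Mine Nadir's profit: π = q_{Nadir}(258 − 2q_{Nadir} − q_{Kora}) − 77q_{Nadir}.
∂π/∂q_{Nadir} = 181 − 4q_{Nadir} − q_{Kora} = 0 ⇒ q_{Nadir} = 45.25 − 0.25q_{Kora}.
Similarly q_{Kora} = 47.5 − 0.25q_{Nadir}.
Solving the two reaction functions simultaneously: (1 − (−0.25)(−0.25))q_{Nadir} = 45.25 − 0.25·47.5, so 0.9375q_{Nadir} = 33.375 and q_{Nadir} = 35.6.
Then q_{Kora} = 47.5 − 0.25·35.6 = 38.6.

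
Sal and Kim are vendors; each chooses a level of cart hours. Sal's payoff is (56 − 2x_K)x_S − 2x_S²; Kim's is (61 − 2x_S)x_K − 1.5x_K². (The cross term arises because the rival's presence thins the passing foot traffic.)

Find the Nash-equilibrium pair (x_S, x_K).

5.75, 16.5

Expanding Sal's payoff: 56x_S − 2x_Kx_S − 2x_S².
∂π/∂x_S = 56 − 2x_K − 4x_S = 0, so x_S = 14 − 0.5x_K.
Likewise for Kim: x_K = 61/3 − (2/3)x_S.
Solving the two reaction functions simultaneously: (1 − (−0.5)(−2/3))x_S = 14 − 0.5·(61/3), so (2/3)x_S = 23/6 and x_S = 5.75.
Then x_K = 61/3 − (2/3)·5.75 = 16.5.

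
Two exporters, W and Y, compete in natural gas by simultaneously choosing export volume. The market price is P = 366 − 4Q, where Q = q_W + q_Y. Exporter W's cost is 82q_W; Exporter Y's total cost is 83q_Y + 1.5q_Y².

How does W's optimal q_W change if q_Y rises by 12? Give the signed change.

-6

Exporter W's profit: π = q_W(366 − 4(q_W + q_Y)) − 82q_W.
∂π/∂q_W = 284 − 8q_W − 4q_Y = 0, so q_W = 35.5 − 0.5q_Y.
The reaction-function slope is −0.5, so a 12-unit rise in q_Y moves q_W by −0.5 × 12 = −6. W's best response falls — the actions are strategic substitutes.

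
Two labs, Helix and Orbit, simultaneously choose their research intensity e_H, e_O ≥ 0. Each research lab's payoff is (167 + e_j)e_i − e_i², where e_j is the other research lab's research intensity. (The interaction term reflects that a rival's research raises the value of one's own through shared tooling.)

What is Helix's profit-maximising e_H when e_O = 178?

Helix's payoff is (167 + e_O)e_H − e_H².
∂π/∂e_H = 167 + e_O − 2e_H = 0, so e_H = 83.5 + 0.5e_O.
At e_O = 178: e_H = 83.5 + 0.5·178 = 172.5.

172.5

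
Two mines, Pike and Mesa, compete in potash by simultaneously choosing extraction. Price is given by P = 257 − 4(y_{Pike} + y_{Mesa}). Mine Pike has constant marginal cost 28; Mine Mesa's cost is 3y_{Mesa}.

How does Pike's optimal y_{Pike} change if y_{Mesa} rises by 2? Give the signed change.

Mine Pike's profit: π = y_{Pike}(257 − 4(y_{Pike} + y_{Mesa})) − 28y_{Pike}.
∂π/∂y_{Pike} = 229 − 8y_{Pike} − 4y_{Mesa} = 0, so y_{Pike} = 28.625 − 0.5y_{Mesa}.
The reaction-function slope is −0.5, so a 2-unit rise in y_{Mesa} moves y_{Pike} by −0.5 × 2 = −1. Pike's best response falls — the actions are strategic substitutes.

-1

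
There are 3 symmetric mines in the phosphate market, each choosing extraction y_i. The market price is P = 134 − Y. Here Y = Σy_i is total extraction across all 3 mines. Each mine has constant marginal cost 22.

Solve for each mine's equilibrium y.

A representative mine's profit is π_i = y_i(134 − Y) − 22y_i, with Y = y_i + Σ_{j≠i} y_j.
First-order condition: 112 − 2y_i − Σ_{j≠i} y_j = 0.
With identical mines, set every y_j = y: then 112 − 2y − 2y = 0, i.e. y = 112/4 = 28.

28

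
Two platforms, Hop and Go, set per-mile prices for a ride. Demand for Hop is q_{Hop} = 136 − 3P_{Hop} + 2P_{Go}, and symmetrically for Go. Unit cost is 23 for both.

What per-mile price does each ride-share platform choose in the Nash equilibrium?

51.25

Hop's profit: π = (P_{Hop} − 23)(136 − 3P_{Hop} + 2P_{Go}).
∂π/∂P_{Hop} = 205 − 6P_{Hop} + 2P_{Go} = 0 ⇒ P_{Hop} = 205/6 + (1/3)P_{Go}.
The game is symmetric, so in equilibrium P_{Go} = P_{Hop}: the reaction function gives (2/3)P_{Hop} = 205/6, hence P_{Hop} = 51.25.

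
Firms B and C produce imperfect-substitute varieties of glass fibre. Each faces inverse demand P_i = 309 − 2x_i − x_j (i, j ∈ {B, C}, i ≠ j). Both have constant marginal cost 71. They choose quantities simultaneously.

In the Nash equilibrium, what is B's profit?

4531.52

Firm B's profit: π = x_B(309 − 2x_B − x_C) − 71x_B.
∂π/∂x_B = 238 − 4x_B − x_C = 0 ⇒ x_B = 59.5 − 0.25x_C.
By symmetry x_C = x_B; substituting into the reaction function, 1.25x_B = 59.5 and x_B = 47.6.
P_B = 309 − 2·47.6 − 47.6 = 166.2.
Profit = (166.2 − 71)·47.6 = 4531.52.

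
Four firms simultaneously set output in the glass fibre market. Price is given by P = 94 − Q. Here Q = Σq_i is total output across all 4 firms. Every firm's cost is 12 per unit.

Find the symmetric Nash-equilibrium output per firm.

16.4

A representative firm's profit is π_i = q_i(94 − Q) − 12q_i, with Q = q_i + Σ_{j≠i} q_j.
First-order condition: 82 − 2q_i − Σ_{j≠i} q_j = 0.
In a symmetric equilibrium every firm chooses the same q, so Σ_{j≠i} q_j = 3q. The condition becomes 82 − 5q = 0, giving q = 82/5 = 16.4.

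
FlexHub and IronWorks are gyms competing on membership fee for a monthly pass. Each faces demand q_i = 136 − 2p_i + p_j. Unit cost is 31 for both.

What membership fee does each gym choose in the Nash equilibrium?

FlexHub's profit: π = (p_{FlexHub} − 31)(136 − 2p_{FlexHub} + p_{IronWorks}).
∂π/∂p_{FlexHub} = 198 − 4p_{FlexHub} + p_{IronWorks} = 0 ⇒ p_{FlexHub} = 49.5 + 0.25p_{IronWorks}.
By symmetry p_{IronWorks} = p_{FlexHub}; substituting into the reaction function, 0.75p_{FlexHub} = 49.5 and p_{FlexHub} = 66.

66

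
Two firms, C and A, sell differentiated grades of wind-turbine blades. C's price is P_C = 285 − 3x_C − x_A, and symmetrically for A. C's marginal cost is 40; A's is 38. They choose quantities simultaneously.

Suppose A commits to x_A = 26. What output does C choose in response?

36.5

Firm C's profit: π = x_C(285 − 3x_C − x_A) − 40x_C.
∂π/∂x_C = 245 − 6x_C − x_A = 0 ⇒ x_C = 245/6 − (1/6)x_A.
At x_A = 26: x_C = 245/6 − (1/6)·26 = 36.5.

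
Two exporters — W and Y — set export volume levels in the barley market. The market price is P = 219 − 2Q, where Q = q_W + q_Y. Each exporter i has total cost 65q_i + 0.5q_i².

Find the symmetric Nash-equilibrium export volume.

Exporter W's profit: π = q_W(219 − 2(q_W + q_Y)) − 65q_W − 0.5q_W².
∂π/∂q_W = 154 − 5q_W − 2q_Y = 0, so q_W = 30.8 − 0.4q_Y.
Setting q_W = q_Y in the reaction function: q_W = 30.8 − 0.4q_W, so q_W = 30.8 / 1.4 = 22.

22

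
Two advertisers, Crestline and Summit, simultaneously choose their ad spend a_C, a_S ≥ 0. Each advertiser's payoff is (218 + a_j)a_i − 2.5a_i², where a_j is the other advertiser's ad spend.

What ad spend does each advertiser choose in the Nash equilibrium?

Crestline's payoff is (218 + a_S)a_C − 2.5a_C².
∂π/∂a_C = 218 + a_S − 5a_C = 0, so a_C = 43.6 + 0.2a_S.
Setting a_C = a_S in the reaction function: a_C = 43.6 + 0.2a_C, so a_C = 43.6 / 0.8 = 54.5.

54.5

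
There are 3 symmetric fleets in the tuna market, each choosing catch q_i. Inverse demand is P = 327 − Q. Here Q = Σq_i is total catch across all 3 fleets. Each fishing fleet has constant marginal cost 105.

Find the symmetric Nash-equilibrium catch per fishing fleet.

55.5

A representative fishing fleet's profit is π_i = q_i(327 − Q) − 105q_i, with Q = q_i + Σ_{j≠i} q_j.
First-order condition: 222 − 2q_i − Σ_{j≠i} q_j = 0.
In a symmetric equilibrium every fishing fleet chooses the same q, so Σ_{j≠i} q_j = 2q. The condition becomes 222 − 4q = 0, giving q = 222/4 = 55.5.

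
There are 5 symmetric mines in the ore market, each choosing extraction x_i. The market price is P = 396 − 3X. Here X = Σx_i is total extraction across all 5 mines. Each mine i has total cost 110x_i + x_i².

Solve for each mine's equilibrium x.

14.3

A representative mine's profit is π_i = x_i(396 − 3X) − 110x_i − x_i², with X = x_i + Σ_{j≠i} x_j.
First-order condition: 286 − 8x_i − 3Σ_{j≠i} x_j = 0.
With identical mines, set every x_j = x: then 286 − 8x − 12x = 0, i.e. x = 286/20 = 14.3.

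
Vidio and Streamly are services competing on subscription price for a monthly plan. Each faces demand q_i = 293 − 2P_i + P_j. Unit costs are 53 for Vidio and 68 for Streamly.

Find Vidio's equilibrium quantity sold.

164

Vidio's profit: π = (P_{Vidio} − 53)(293 − 2P_{Vidio} + P_{Streamly}).
∂π/∂P_{Vidio} = 399 − 4P_{Vidio} + P_{Streamly} = 0 ⇒ P_{Vidio} = 99.75 + 0.25P_{Streamly}.
Similarly P_{Streamly} = 107.25 + 0.25P_{Vidio}.
Plugging P_{Streamly} into Vidio's best response: P_{Vidio} = 99.75 + 0.25(107.25 + 0.25P_{Vidio}) ⇒ 0.9375P_{Vidio} = 126.5625, so P_{Vidio} = 135.
Then P_{Streamly} = 107.25 + 0.25·135 = 141.
q_{Vidio} = 293 − 2·135 + 141 = 164.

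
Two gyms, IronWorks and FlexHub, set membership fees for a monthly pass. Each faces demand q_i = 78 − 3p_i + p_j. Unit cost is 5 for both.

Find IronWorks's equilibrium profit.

554.88

IronWorks's profit: π = (p_{IronWorks} − 5)(78 − 3p_{IronWorks} + p_{FlexHub}).
∂π/∂p_{IronWorks} = 93 − 6p_{IronWorks} + p_{FlexHub} = 0 ⇒ p_{IronWorks} = 15.5 + (1/6)p_{FlexHub}.
The game is symmetric, so in equilibrium p_{FlexHub} = p_{IronWorks}: the reaction function gives (5/6)p_{IronWorks} = 15.5, hence p_{IronWorks} = 18.6.
q_{IronWorks} = 78 − 3·18.6 + 18.6 = 40.8.
Profit = (18.6 − 5)·40.8 = 554.88.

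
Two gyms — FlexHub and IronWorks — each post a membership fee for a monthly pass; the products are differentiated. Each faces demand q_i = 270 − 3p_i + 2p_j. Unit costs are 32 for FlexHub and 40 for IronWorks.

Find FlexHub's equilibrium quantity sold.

183

FlexHub's profit: π = (p_{FlexHub} − 32)(270 − 3p_{FlexHub} + 2p_{IronWorks}).
∂π/∂p_{FlexHub} = 366 − 6p_{FlexHub} + 2p_{IronWorks} = 0 ⇒ p_{FlexHub} = 61 + (1/3)p_{IronWorks}.
Similarly p_{IronWorks} = 65 + (1/3)p_{FlexHub}.
Solving the two reaction functions simultaneously: (1 − (1/3)(1/3))p_{FlexHub} = 61 + (1/3)·65, so (8/9)p_{FlexHub} = 248/3 and p_{FlexHub} = 93.
Then p_{IronWorks} = 65 + (1/3)·93 = 96.
q_{FlexHub} = 270 − 3·93 + 2·96 = 183.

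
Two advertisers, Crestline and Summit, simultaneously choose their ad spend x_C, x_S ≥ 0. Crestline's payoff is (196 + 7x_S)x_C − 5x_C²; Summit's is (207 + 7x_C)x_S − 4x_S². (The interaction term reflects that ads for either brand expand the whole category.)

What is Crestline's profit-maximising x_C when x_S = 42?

49

Expanding Crestline's payoff: 196x_C + 7x_Sx_C − 5x_C².
∂π/∂x_C = 196 + 7x_S − 10x_C = 0, so x_C = 19.6 + 0.7x_S.
At x_S = 42: x_C = 19.6 + 0.7·42 = 49.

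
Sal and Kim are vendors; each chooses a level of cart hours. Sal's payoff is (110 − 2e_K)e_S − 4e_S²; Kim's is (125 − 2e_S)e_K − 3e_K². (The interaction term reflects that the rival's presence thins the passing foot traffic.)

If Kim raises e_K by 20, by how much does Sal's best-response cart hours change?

-5

Expanding Sal's payoff: 110e_S − 2e_Ke_S − 4e_S².
∂π/∂e_S = 110 − 2e_K − 8e_S = 0, so e_S = 13.75 − 0.25e_K.
The reaction-function slope is −0.25, so a 20-unit rise in e_K moves e_S by −0.25 × 20 = −5. Sal's best response falls — the actions are strategic substitutes.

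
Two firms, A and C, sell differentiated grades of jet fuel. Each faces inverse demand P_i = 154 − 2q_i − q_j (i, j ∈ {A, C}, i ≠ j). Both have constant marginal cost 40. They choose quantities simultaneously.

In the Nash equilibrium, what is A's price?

Firm A's profit: π = q_A(154 − 2q_A − q_C) − 40q_A.
∂π/∂q_A = 114 − 4q_A − q_C = 0 ⇒ q_A = 28.5 − 0.25q_C.
The game is symmetric, so in equilibrium q_C = q_A: the reaction function gives 1.25q_A = 28.5, hence q_A = 22.8.
P_A = 154 − 2·22.8 − 22.8 = 85.6.

85.6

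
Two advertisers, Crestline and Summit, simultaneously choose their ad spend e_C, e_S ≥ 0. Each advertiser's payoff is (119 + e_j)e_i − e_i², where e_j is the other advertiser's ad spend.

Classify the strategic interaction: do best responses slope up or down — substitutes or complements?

strategic complements

Crestline's payoff is (119 + e_S)e_C − e_C².
∂π/∂e_C = 119 + e_S − 2e_C = 0, so e_C = 59.5 + 0.5e_S.
The best-response slope de_C/de_S = 0.5 > 0: the reaction function is upward-sloping, so the choices are strategic complements.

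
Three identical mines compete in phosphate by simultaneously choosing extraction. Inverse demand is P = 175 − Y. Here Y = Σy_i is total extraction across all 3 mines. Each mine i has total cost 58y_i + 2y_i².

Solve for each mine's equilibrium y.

A representative mine's profit is π_i = y_i(175 − Y) − 58y_i − 2y_i², with Y = y_i + Σ_{j≠i} y_j.
First-order condition: 117 − 6y_i − Σ_{j≠i} y_j = 0.
Imposing symmetry (y_j = y for all j) turns Σ_{j≠i} y_j into 2y, so 117 = 8y and y = 14.625.

14.625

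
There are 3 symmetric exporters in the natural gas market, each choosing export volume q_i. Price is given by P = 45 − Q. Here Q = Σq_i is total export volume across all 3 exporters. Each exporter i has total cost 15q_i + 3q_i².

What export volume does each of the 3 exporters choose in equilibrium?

3

A representative exporter's profit is π_i = q_i(45 − Q) − 15q_i − 3q_i², with Q = q_i + Σ_{j≠i} q_j.
First-order condition: 30 − 8q_i − Σ_{j≠i} q_j = 0.
With identical exporters, set every q_j = q: then 30 − 8q − 2q = 0, i.e. q = 30/10 = 3.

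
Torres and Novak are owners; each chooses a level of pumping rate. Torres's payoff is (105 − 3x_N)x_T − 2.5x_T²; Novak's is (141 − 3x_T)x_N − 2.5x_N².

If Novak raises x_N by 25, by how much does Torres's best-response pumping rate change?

-15

Expanding Torres's payoff: 105x_T − 3x_Nx_T − 2.5x_T².
∂π/∂x_T = 105 − 3x_N − 5x_T = 0, so x_T = 21 − 0.6x_N.
The reaction-function slope is −0.6, so a 25-unit rise in x_N moves x_T by −0.6 × 25 = −15. Torres's best response falls — the actions are strategic substitutes.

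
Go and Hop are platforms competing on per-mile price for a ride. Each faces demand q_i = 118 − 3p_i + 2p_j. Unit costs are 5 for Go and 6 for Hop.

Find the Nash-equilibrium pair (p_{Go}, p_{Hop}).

Go's profit: π = (p_{Go} − 5)(118 − 3p_{Go} + 2p_{Hop}).
∂π/∂p_{Go} = 133 − 6p_{Go} + 2p_{Hop} = 0 ⇒ p_{Go} = 133/6 + (1/3)p_{Hop}.
Similarly p_{Hop} = 68/3 + (1/3)p_{Go}.
Solving the two reaction functions simultaneously: (1 − (1/3)(1/3))p_{Go} = 133/6 + (1/3)·(68/3), so (8/9)p_{Go} = 535/18 and p_{Go} = 33.4375.
Then p_{Hop} = 68/3 + (1/3)·33.4375 = 33.8125.

33.4375, 33.8125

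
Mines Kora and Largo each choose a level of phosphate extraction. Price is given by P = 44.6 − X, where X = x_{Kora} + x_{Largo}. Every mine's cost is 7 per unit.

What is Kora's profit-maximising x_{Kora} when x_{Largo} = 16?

10.8

Mine Kora's profit: π = x_{Kora}(44.6 − (x_{Kora} + x_{Largo})) − 7x_{Kora}.
∂π/∂x_{Kora} = 37.6 − 2x_{Kora} − x_{Largo} = 0, so x_{Kora} = 18.8 − 0.5x_{Largo}.
At x_{Largo} = 16: x_{Kora} = 18.8 − 0.5·16 = 10.8.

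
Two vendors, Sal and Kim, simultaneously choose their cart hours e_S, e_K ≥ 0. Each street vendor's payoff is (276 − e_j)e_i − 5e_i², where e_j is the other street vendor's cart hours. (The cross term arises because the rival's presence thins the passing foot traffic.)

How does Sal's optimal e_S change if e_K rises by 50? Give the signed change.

Sal's payoff is (276 − e_K)e_S − 5e_S².
∂π/∂e_S = 276 − e_K − 10e_S = 0, so e_S = 27.6 − 0.1e_K.
The reaction-function slope is −0.1, so a 50-unit rise in e_K moves e_S by −0.1 × 50 = −5. Sal's best response falls — the actions are strategic substitutes.

-5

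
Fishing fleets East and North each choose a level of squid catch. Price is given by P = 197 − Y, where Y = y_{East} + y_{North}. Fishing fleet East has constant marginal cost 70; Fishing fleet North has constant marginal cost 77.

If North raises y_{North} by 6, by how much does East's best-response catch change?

-3

Fishing fleet East's profit: π = y_{East}(197 − (y_{East} + y_{North})) − 70y_{East}.
∂π/∂y_{East} = 127 − 2y_{East} − y_{North} = 0, so y_{East} = 63.5 − 0.5y_{North}.
The reaction-function slope is −0.5, so a 6-unit rise in y_{North} moves y_{East} by −0.5 × 6 = −3. East's best response falls — the actions are strategic substitutes.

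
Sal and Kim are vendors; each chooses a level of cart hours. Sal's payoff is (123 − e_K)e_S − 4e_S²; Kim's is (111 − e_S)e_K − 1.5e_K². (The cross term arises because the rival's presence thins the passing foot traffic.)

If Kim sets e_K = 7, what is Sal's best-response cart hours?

14.5

Expanding Sal's payoff: 123e_S − e_Ke_S − 4e_S².
∂π/∂e_S = 123 − e_K − 8e_S = 0, so e_S = 15.375 − 0.125e_K.
At e_K = 7: e_S = 15.375 − 0.125·7 = 14.5.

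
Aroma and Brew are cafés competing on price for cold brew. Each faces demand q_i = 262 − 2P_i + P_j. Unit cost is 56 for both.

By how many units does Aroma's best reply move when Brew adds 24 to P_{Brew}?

Aroma's profit: π = (P_{Aroma} − 56)(262 − 2P_{Aroma} + P_{Brew}).
∂π/∂P_{Aroma} = 374 − 4P_{Aroma} + P_{Brew} = 0 ⇒ P_{Aroma} = 93.5 + 0.25P_{Brew}.
The reaction-function slope is 0.25, so a 24-unit rise in P_{Brew} moves P_{Aroma} by 0.25 × 24 = 6. Aroma's best response rises — the actions are strategic complements.

6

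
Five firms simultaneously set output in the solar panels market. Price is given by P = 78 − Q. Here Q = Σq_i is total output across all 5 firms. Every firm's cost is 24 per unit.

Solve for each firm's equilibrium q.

9

A representative firm's profit is π_i = q_i(78 − Q) − 24q_i, with Q = q_i + Σ_{j≠i} q_j.
First-order condition: 54 − 2q_i − Σ_{j≠i} q_j = 0.
With identical firms, set every q_j = q: then 54 − 2q − 4q = 0, i.e. q = 54/6 = 9.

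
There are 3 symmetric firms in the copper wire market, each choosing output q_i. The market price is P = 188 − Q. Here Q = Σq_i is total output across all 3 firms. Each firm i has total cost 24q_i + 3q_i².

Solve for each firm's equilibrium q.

16.4

A representative firm's profit is π_i = q_i(188 − Q) − 24q_i − 3q_i², with Q = q_i + Σ_{j≠i} q_j.
First-order condition: 164 − 8q_i − Σ_{j≠i} q_j = 0.
In a symmetric equilibrium every firm chooses the same q, so Σ_{j≠i} q_j = 2q. The condition becomes 164 − 10q = 0, giving q = 164/10 = 16.4.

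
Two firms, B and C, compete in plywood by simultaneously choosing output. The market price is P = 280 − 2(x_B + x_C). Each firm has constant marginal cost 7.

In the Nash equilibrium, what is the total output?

Firm B's profit: π = x_B(280 − 2(x_B + x_C)) − 7x_B.
∂π/∂x_B = 273 − 4x_B − 2x_C = 0, so x_B = 68.25 − 0.5x_C.
The game is symmetric, so in equilibrium x_C = x_B: the reaction function gives 1.5x_B = 68.25, hence x_B = 45.5.
Total output: 45.5 + 45.5 = 91.

91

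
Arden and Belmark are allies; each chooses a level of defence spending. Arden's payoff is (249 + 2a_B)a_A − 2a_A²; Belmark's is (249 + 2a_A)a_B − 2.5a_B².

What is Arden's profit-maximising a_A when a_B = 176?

150.25

Expanding Arden's payoff: 249a_A + 2a_Ba_A − 2a_A².
∂π/∂a_A = 249 + 2a_B − 4a_A = 0, so a_A = 62.25 + 0.5a_B.
At a_B = 176: a_A = 62.25 + 0.5·176 = 150.25.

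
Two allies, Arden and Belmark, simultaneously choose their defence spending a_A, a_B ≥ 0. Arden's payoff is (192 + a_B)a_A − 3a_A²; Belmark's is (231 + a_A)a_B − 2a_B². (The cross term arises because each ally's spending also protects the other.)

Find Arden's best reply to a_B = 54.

Expanding Arden's payoff: 192a_A + a_Ba_A − 3a_A².
∂π/∂a_A = 192 + a_B − 6a_A = 0, so a_A = 32 + (1/6)a_B.
At a_B = 54: a_A = 32 + (1/6)·54 = 41.

41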